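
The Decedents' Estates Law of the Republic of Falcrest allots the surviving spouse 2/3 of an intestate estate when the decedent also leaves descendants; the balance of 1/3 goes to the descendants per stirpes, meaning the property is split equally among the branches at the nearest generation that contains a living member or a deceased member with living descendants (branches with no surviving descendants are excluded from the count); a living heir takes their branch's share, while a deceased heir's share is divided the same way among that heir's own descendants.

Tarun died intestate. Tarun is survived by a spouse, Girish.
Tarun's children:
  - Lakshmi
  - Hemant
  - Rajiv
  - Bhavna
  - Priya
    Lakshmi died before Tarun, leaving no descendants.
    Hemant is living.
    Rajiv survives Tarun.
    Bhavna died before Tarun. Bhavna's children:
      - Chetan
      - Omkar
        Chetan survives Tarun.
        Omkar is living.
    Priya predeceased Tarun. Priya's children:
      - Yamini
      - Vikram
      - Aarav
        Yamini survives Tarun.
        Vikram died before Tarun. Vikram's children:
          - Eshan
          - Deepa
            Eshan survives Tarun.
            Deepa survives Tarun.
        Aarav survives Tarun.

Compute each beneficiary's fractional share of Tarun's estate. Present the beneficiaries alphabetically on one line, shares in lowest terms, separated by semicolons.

Girish, as surviving spouse, takes 2/3.
The remaining 1/3 passes to Tarun's descendants per stirpes.
Lakshmi left no surviving issue, so that branch lapses and is disregarded.
The 1/3 is divided into 4 equal shares of 1/12 among Hemant, Rajiv, Bhavna, Priya.
Hemant is living and takes 1/12.
Rajiv is living and takes 1/12.
Bhavna predeceased; the 1/12 allotted to Bhavna's branch passes to Bhavna's issue by representation.
The 1/12 is divided into 2 equal shares of 1/24 among Chetan, Omkar.
Chetan is living and takes 1/24.
Omkar is living and takes 1/24.
Priya predeceased; the 1/12 allotted to Priya's branch passes to Priya's issue by representation.
The 1/12 is divided into 3 equal shares of 1/36 among Yamini, Vikram, Aarav.
Yamini is living and takes 1/36.
Vikram predeceased; the 1/36 allotted to Vikram's branch passes to Vikram's issue by representation.
The 1/36 is divided into 2 equal shares of 1/72 among Eshan, Deepa.
Eshan is living and takes 1/72.
Deepa is living and takes 1/72.
Aarav is living and takes 1/36.

Aarav 1/36; Chetan 1/24; Deepa 1/72; Eshan 1/72; Girish 2/3; Hemant 1/12; Omkar 1/24; Rajiv 1/12; Yamini 1/36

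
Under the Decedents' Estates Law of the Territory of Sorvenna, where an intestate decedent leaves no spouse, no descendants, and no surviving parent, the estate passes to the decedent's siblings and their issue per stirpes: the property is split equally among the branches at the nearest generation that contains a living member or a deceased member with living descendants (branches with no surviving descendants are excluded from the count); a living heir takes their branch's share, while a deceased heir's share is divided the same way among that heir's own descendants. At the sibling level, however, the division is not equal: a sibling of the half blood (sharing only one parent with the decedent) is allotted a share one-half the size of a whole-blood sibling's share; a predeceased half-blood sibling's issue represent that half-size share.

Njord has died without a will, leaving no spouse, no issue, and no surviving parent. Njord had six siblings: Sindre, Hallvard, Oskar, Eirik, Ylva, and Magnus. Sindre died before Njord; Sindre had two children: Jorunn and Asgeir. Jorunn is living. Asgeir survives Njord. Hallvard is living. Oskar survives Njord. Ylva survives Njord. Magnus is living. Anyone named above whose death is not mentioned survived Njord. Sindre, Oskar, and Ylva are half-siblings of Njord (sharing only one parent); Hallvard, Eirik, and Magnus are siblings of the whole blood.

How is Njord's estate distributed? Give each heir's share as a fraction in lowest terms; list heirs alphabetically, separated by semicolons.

No spouse, descendants, or parent survives, so the estate passes to Njord's siblings per stirpes.
Half-blood siblings count for one-half the weight of whole-blood siblings at the initial division.
Dividing 1 in proportion to weights (total weight 9/2): Sindre (weight 1/2) → 1/9; Hallvard (weight 1) → 2/9; Oskar (weight 1/2) → 1/9; Eirik (weight 1) → 2/9; Ylva (weight 1/2) → 1/9; Magnus (weight 1) → 2/9.
Sindre predeceased; the 1/9 allotted to Sindre's branch passes to Sindre's issue by representation.
The 1/9 is divided into 2 equal shares of 1/18 among Jorunn, Asgeir.
Jorunn is living and takes 1/18.
Asgeir is living and takes 1/18.
Hallvard is living and takes 2/9.
Oskar is living and takes 1/9.
Eirik is living and takes 2/9.
Ylva is living and takes 1/9.
Magnus is living and takes 2/9.

Asgeir 1/18; Eirik 2/9; Hallvard 2/9; Jorunn 1/18; Magnus 2/9; Oskar 1/9; Ylva 1/9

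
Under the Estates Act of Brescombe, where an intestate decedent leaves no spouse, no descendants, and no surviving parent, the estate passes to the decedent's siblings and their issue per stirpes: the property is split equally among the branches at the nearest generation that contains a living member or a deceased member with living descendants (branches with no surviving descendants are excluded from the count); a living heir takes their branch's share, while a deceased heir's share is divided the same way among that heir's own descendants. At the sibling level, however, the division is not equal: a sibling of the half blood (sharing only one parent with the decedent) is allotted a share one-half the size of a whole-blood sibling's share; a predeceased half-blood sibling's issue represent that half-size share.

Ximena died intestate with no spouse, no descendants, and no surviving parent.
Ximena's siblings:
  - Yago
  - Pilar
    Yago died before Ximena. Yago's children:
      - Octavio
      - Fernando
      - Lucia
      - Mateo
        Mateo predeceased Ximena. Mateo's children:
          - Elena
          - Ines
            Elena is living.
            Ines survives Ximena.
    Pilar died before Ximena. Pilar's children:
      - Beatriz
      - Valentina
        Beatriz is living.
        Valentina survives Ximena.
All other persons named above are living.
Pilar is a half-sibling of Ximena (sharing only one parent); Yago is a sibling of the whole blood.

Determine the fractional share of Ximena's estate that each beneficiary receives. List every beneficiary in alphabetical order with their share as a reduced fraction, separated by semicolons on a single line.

No spouse, descendants, or parent survives, so the estate passes to Ximena's siblings per stirpes.
Half-blood siblings count for one-half the weight of whole-blood siblings at the initial division.
Dividing 1 in proportion to weights (total weight 3/2): Yago (weight 1) → 2/3; Pilar (weight 1/2) → 1/3.
Yago predeceased; the 2/3 allotted to Yago's branch passes to Yago's issue by representation.
The 2/3 is divided into 4 equal shares of 1/6 among Octavio, Fernando, Lucia, Mateo.
Octavio is living and takes 1/6.
Fernando is living and takes 1/6.
Lucia is living and takes 1/6.
Mateo predeceased; the 1/6 allotted to Mateo's branch passes to Mateo's issue by representation.
The 1/6 is divided into 2 equal shares of 1/12 among Elena, Ines.
Elena is living and takes 1/12.
Ines is living and takes 1/12.
Pilar predeceased; the 1/3 allotted to Pilar's branch passes to Pilar's issue by representation.
The 1/3 is divided into 2 equal shares of 1/6 among Beatriz, Valentina.
Beatriz is living and takes 1/6.
Valentina is living and takes 1/6.

Beatriz 1/6; Elena 1/12; Fernando 1/6; Ines 1/12; Lucia 1/6; Octavio 1/6; Valentina 1/6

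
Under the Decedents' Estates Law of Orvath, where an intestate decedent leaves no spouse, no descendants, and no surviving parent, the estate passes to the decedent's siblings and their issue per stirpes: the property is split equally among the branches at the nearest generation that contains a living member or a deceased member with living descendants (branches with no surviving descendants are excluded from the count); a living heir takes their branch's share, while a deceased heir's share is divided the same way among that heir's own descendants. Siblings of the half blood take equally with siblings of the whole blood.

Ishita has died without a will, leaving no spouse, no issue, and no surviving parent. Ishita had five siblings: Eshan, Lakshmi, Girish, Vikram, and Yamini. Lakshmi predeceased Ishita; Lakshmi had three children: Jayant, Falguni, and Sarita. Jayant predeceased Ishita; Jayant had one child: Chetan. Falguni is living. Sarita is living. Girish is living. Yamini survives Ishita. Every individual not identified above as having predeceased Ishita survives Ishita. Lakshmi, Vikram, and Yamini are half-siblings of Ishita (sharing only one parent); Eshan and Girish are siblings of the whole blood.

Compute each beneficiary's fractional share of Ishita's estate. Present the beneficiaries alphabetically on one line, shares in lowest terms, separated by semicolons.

Chetan 1/15; Eshan 1/5; Falguni 1/15; Girish 1/5; Sarita 1/15; Vikram 1/5; Yamini 1/5

No spouse, descendants, or parent survives, so the estate passes to Ishita's siblings per stirpes.
Half-blood and whole-blood siblings take equally under the stated rule.
The estate is divided into 5 equal shares of 1/5 among Eshan, Lakshmi, Girish, Vikram, Yamini.
Eshan is living and takes 1/5.
Lakshmi predeceased; the 1/5 allotted to Lakshmi's branch passes to Lakshmi's issue by representation.
The 1/5 is divided into 3 equal shares of 1/15 among Jayant, Falguni, Sarita.
Jayant predeceased; the 1/15 allotted to Jayant's branch passes to Jayant's issue by representation.
Chetan is the sole taker at this level and receives the full 1/15.
Falguni is living and takes 1/15.
Sarita is living and takes 1/15.
Girish is living and takes 1/5.
Vikram is living and takes 1/5.
Yamini is living and takes 1/5.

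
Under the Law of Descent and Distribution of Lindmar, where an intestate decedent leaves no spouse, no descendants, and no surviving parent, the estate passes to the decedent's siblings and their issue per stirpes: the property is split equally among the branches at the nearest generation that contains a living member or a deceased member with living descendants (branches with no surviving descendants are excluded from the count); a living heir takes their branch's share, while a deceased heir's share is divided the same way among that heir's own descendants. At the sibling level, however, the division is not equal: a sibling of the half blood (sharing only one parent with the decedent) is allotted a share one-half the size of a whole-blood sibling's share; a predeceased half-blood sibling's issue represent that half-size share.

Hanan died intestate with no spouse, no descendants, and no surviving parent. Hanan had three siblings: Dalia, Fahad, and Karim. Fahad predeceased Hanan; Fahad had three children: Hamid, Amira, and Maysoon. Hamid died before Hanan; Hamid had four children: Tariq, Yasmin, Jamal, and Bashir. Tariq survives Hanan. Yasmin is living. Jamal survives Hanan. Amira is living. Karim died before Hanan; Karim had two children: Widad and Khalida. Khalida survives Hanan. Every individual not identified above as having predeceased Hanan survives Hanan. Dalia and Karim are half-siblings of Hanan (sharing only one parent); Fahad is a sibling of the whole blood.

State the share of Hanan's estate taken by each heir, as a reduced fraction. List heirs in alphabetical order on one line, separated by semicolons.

Amira 1/6; Bashir 1/24; Dalia 1/4; Jamal 1/24; Khalida 1/8; Maysoon 1/6; Tariq 1/24; Widad 1/8; Yasmin 1/24

No spouse, descendants, or parent survives, so the estate passes to Hanan's siblings per stirpes.
Half-blood siblings count for one-half the weight of whole-blood siblings at the initial division.
Dividing 1 in proportion to weights (total weight 2): Dalia (weight 1/2) → 1/4; Fahad (weight 1) → 1/2; Karim (weight 1/2) → 1/4.
Dalia is living and takes 1/4.
Fahad predeceased; the 1/2 allotted to Fahad's branch passes to Fahad's issue by representation.
The 1/2 is divided into 3 equal shares of 1/6 among Hamid, Amira, Maysoon.
Hamid predeceased; the 1/6 allotted to Hamid's branch passes to Hamid's issue by representation.
The 1/6 is divided into 4 equal shares of 1/24 among Tariq, Yasmin, Jamal, Bashir.
Tariq is living and takes 1/24.
Yasmin is living and takes 1/24.
Jamal is living and takes 1/24.
Bashir is living and takes 1/24.
Amira is living and takes 1/6.
Maysoon is living and takes 1/6.
Karim predeceased; the 1/4 allotted to Karim's branch passes to Karim's issue by representation.
The 1/4 is divided into 2 equal shares of 1/8 among Widad, Khalida.
Widad is living and takes 1/8.
Khalida is living and takes 1/8.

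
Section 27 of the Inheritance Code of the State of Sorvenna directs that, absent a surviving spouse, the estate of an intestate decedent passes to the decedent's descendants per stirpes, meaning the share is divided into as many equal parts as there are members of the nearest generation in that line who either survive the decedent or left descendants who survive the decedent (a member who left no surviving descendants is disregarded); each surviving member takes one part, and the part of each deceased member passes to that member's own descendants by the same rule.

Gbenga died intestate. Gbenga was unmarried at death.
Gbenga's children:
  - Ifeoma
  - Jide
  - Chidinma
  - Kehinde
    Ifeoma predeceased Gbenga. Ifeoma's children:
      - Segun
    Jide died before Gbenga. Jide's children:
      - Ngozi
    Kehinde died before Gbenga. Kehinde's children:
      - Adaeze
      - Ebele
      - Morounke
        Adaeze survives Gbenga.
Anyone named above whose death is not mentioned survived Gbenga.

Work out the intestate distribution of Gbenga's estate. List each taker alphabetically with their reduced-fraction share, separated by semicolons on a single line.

Adaeze 1/12; Chidinma 1/4; Ebele 1/12; Morounke 1/12; Ngozi 1/4; Segun 1/4

There is no surviving spouse, so the entire estate passes to Gbenga's descendants per stirpes.
The estate is divided into 4 equal shares of 1/4 among Ifeoma, Jide, Chidinma, Kehinde.
Ifeoma predeceased; the 1/4 allotted to Ifeoma's branch passes to Ifeoma's issue by representation.
Segun is the sole taker at this level and receives the full 1/4.
Jide predeceased; the 1/4 allotted to Jide's branch passes to Jide's issue by representation.
Ngozi is the sole taker at this level and receives the full 1/4.
Chidinma is living and takes 1/4.
Kehinde predeceased; the 1/4 allotted to Kehinde's branch passes to Kehinde's issue by representation.
The 1/4 is divided into 3 equal shares of 1/12 among Adaeze, Ebele, Morounke.
Adaeze is living and takes 1/12.
Ebele is living and takes 1/12.
Morounke is living and takes 1/12.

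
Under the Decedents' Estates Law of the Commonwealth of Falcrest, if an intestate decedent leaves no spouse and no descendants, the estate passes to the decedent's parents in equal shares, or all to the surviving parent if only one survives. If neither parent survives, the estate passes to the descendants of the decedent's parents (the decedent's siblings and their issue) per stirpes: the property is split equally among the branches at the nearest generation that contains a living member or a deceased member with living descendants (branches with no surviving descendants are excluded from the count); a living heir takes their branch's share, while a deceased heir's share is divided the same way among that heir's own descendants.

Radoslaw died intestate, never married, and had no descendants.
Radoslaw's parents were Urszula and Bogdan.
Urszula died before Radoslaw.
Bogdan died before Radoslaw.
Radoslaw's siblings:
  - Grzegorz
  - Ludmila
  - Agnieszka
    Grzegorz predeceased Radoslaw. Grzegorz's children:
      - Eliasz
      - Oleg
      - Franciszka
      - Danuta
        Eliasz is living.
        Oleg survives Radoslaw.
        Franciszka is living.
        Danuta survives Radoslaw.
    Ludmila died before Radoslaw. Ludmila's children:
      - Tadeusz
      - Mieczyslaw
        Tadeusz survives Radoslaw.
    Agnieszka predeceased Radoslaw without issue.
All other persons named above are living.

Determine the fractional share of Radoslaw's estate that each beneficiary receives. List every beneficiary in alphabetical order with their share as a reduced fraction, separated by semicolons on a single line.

Neither parent survives and there are no descendants, so the estate passes to Radoslaw's siblings and their issue per stirpes.
Agnieszka left no surviving issue, so that branch lapses and is disregarded.
The estate is divided into 2 equal shares of 1/2 among Grzegorz, Ludmila.
Grzegorz predeceased; the 1/2 allotted to Grzegorz's branch passes to Grzegorz's issue by representation.
The 1/2 is divided into 4 equal shares of 1/8 among Eliasz, Oleg, Franciszka, Danuta.
Eliasz is living and takes 1/8.
Oleg is living and takes 1/8.
Franciszka is living and takes 1/8.
Danuta is living and takes 1/8.
Ludmila predeceased; the 1/2 allotted to Ludmila's branch passes to Ludmila's issue by representation.
The 1/2 is divided into 2 equal shares of 1/4 among Tadeusz, Mieczyslaw.
Tadeusz is living and takes 1/4.
Mieczyslaw is living and takes 1/4.

Danuta 1/8; Eliasz 1/8; Franciszka 1/8; Mieczyslaw 1/4; Oleg 1/8; Tadeusz 1/4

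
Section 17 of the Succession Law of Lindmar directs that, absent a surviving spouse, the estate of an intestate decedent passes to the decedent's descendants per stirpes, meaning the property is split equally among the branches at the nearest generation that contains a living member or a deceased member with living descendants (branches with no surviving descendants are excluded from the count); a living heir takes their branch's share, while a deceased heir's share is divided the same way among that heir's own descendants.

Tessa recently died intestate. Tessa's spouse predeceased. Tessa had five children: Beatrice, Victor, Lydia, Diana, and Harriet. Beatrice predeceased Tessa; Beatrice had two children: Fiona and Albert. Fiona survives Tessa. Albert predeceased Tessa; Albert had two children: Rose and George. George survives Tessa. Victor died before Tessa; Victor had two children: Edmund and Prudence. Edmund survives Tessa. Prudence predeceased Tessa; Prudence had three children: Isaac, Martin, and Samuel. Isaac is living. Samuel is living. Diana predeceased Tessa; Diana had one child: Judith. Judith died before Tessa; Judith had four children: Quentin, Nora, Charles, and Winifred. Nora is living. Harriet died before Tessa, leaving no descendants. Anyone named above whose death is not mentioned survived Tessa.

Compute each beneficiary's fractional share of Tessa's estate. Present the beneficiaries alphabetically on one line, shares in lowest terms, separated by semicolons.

Charles 1/16; Edmund 1/8; Fiona 1/8; George 1/16; Isaac 1/24; Lydia 1/4; Martin 1/24; Nora 1/16; Quentin 1/16; Rose 1/16; Samuel 1/24; Winifred 1/16

There is no surviving spouse, so the entire estate passes to Tessa's descendants per stirpes.
Harriet left no surviving issue, so that branch lapses and is disregarded.
The estate is divided into 4 equal shares of 1/4 among Beatrice, Victor, Lydia, Diana.
Beatrice predeceased; the 1/4 allotted to Beatrice's branch passes to Beatrice's issue by representation.
The 1/4 is divided into 2 equal shares of 1/8 among Fiona, Albert.
Fiona is living and takes 1/8.
Albert predeceased; the 1/8 allotted to Albert's branch passes to Albert's issue by representation.
The 1/8 is divided into 2 equal shares of 1/16 among Rose, George.
Rose is living and takes 1/16.
George is living and takes 1/16.
Victor predeceased; the 1/4 allotted to Victor's branch passes to Victor's issue by representation.
The 1/4 is divided into 2 equal shares of 1/8 among Edmund, Prudence.
Edmund is living and takes 1/8.
Prudence predeceased; the 1/8 allotted to Prudence's branch passes to Prudence's issue by representation.
The 1/8 is divided into 3 equal shares of 1/24 among Isaac, Martin, Samuel.
Isaac is living and takes 1/24.
Martin is living and takes 1/24.
Samuel is living and takes 1/24.
Lydia is living and takes 1/4.
Diana predeceased; the 1/4 allotted to Diana's branch passes to Diana's issue by representation.
Judith's line is the sole branch at this level, so the full 1/4 passes to Judith's issue by representation.
The 1/4 is divided into 4 equal shares of 1/16 among Quentin, Nora, Charles, Winifred.
Quentin is living and takes 1/16.
Nora is living and takes 1/16.
Charles is living and takes 1/16.
Winifred is living and takes 1/16.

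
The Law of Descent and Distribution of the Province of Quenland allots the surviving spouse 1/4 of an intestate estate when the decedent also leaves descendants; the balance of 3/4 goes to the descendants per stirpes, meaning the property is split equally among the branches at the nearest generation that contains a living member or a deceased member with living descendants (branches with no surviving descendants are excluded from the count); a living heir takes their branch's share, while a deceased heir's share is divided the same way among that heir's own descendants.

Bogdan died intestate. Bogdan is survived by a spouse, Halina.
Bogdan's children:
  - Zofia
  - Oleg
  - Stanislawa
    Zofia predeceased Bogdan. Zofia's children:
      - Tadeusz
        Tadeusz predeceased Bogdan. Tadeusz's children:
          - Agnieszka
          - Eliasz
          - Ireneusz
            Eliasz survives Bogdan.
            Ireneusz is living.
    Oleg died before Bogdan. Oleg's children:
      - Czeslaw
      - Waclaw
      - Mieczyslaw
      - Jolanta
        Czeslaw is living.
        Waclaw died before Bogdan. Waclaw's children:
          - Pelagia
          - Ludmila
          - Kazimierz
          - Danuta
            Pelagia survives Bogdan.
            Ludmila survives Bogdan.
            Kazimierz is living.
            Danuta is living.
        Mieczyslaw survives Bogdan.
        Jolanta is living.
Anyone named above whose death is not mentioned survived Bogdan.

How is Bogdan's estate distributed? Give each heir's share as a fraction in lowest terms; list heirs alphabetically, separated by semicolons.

Halina, as surviving spouse, takes 1/4.
The remaining 3/4 passes to Bogdan's descendants per stirpes.
The 3/4 is divided into 3 equal shares of 1/4 among Zofia, Oleg, Stanislawa.
Zofia predeceased; the 1/4 allotted to Zofia's branch passes to Zofia's issue by representation.
Tadeusz's line is the sole branch at this level, so the full 1/4 passes to Tadeusz's issue by representation.
The 1/4 is divided into 3 equal shares of 1/12 among Agnieszka, Eliasz, Ireneusz.
Agnieszka is living and takes 1/12.
Eliasz is living and takes 1/12.
Ireneusz is living and takes 1/12.
Oleg predeceased; the 1/4 allotted to Oleg's branch passes to Oleg's issue by representation.
The 1/4 is divided into 4 equal shares of 1/16 among Czeslaw, Waclaw, Mieczyslaw, Jolanta.
Czeslaw is living and takes 1/16.
Waclaw predeceased; the 1/16 allotted to Waclaw's branch passes to Waclaw's issue by representation.
The 1/16 is divided into 4 equal shares of 1/64 among Pelagia, Ludmila, Kazimierz, Danuta.
Pelagia is living and takes 1/64.
Ludmila is living and takes 1/64.
Kazimierz is living and takes 1/64.
Danuta is living and takes 1/64.
Mieczyslaw is living and takes 1/16.
Jolanta is living and takes 1/16.
Stanislawa is living and takes 1/4.

Agnieszka 1/12; Czeslaw 1/16; Danuta 1/64; Eliasz 1/12; Halina 1/4; Ireneusz 1/12; Jolanta 1/16; Kazimierz 1/64; Ludmila 1/64; Mieczyslaw 1/16; Pelagia 1/64; Stanislawa 1/4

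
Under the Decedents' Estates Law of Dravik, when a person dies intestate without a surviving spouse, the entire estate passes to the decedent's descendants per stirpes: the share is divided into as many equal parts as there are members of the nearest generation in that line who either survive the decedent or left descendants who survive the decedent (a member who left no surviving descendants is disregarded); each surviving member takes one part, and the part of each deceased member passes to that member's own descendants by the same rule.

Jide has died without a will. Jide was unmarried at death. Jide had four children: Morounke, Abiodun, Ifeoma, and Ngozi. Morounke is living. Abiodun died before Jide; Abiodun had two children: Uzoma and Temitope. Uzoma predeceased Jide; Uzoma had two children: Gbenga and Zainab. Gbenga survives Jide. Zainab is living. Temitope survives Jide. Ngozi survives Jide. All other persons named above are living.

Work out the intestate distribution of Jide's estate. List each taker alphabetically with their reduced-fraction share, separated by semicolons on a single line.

There is no surviving spouse, so the entire estate passes to Jide's descendants per stirpes.
The estate is divided into 4 equal shares of 1/4 among Morounke, Abiodun, Ifeoma, Ngozi.
Morounke is living and takes 1/4.
Abiodun predeceased; the 1/4 allotted to Abiodun's branch passes to Abiodun's issue by representation.
The 1/4 is divided into 2 equal shares of 1/8 among Uzoma, Temitope.
Uzoma predeceased; the 1/8 allotted to Uzoma's branch passes to Uzoma's issue by representation.
The 1/8 is divided into 2 equal shares of 1/16 among Gbenga, Zainab.
Gbenga is living and takes 1/16.
Zainab is living and takes 1/16.
Temitope is living and takes 1/8.
Ifeoma is living and takes 1/4.
Ngozi is living and takes 1/4.

Gbenga 1/16; Ifeoma 1/4; Morounke 1/4; Ngozi 1/4; Temitope 1/8; Zainab 1/16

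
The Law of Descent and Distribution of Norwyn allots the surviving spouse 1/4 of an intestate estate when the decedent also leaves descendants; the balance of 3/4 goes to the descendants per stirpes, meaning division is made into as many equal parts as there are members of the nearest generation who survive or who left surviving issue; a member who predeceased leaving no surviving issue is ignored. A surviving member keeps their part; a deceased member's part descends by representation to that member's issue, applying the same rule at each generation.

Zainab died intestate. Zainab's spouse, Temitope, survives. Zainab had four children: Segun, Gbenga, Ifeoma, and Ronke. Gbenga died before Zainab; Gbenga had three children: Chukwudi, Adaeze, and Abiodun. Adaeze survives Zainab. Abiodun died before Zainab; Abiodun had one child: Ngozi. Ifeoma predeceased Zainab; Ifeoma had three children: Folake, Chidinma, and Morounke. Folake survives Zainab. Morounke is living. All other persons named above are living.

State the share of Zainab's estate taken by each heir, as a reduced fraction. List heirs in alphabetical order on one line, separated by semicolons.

Adaeze 1/16; Chidinma 1/16; Chukwudi 1/16; Folake 1/16; Morounke 1/16; Ngozi 1/16; Ronke 3/16; Segun 3/16; Temitope 1/4

Temitope, as surviving spouse, takes 1/4.
The remaining 3/4 passes to Zainab's descendants per stirpes.
The 3/4 is divided into 4 equal shares of 3/16 among Segun, Gbenga, Ifeoma, Ronke.
Segun is living and takes 3/16.
Gbenga predeceased; the 3/16 allotted to Gbenga's branch passes to Gbenga's issue by representation.
The 3/16 is divided into 3 equal shares of 1/16 among Chukwudi, Adaeze, Abiodun.
Chukwudi is living and takes 1/16.
Adaeze is living and takes 1/16.
Abiodun predeceased; the 1/16 allotted to Abiodun's branch passes to Abiodun's issue by representation.
Ngozi is the sole taker at this level and receives the full 1/16.
Ifeoma predeceased; the 3/16 allotted to Ifeoma's branch passes to Ifeoma's issue by representation.
The 3/16 is divided into 3 equal shares of 1/16 among Folake, Chidinma, Morounke.
Folake is living and takes 1/16.
Chidinma is living and takes 1/16.
Morounke is living and takes 1/16.
Ronke is living and takes 3/16.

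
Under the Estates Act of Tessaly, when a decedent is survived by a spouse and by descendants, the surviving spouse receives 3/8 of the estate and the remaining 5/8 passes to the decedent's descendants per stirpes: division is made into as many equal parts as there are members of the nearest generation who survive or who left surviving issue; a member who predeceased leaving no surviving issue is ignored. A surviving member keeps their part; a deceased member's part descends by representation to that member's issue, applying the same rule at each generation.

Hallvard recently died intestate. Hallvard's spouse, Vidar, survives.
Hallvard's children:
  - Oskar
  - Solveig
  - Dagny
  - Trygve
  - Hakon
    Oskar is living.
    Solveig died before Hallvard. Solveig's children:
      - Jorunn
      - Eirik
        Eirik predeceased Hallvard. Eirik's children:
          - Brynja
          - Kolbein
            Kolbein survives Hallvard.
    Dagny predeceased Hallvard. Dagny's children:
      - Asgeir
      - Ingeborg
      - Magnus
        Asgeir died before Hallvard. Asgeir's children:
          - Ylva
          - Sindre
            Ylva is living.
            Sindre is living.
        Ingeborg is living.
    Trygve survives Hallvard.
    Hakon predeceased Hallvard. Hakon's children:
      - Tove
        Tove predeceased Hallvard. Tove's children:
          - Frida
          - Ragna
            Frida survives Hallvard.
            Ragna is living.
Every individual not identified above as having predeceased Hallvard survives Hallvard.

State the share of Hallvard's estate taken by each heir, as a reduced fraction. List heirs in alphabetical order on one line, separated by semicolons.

Brynja 1/32; Frida 1/16; Ingeborg 1/24; Jorunn 1/16; Kolbein 1/32; Magnus 1/24; Oskar 1/8; Ragna 1/16; Sindre 1/48; Trygve 1/8; Vidar 3/8; Ylva 1/48

Vidar, as surviving spouse, takes 3/8.
The remaining 5/8 passes to Hallvard's descendants per stirpes.
The 5/8 is divided into 5 equal shares of 1/8 among Oskar, Solveig, Dagny, Trygve, Hakon.
Oskar is living and takes 1/8.
Solveig predeceased; the 1/8 allotted to Solveig's branch passes to Solveig's issue by representation.
The 1/8 is divided into 2 equal shares of 1/16 among Jorunn, Eirik.
Jorunn is living and takes 1/16.
Eirik predeceased; the 1/16 allotted to Eirik's branch passes to Eirik's issue by representation.
The 1/16 is divided into 2 equal shares of 1/32 among Brynja, Kolbein.
Brynja is living and takes 1/32.
Kolbein is living and takes 1/32.
Dagny predeceased; the 1/8 allotted to Dagny's branch passes to Dagny's issue by representation.
The 1/8 is divided into 3 equal shares of 1/24 among Asgeir, Ingeborg, Magnus.
Asgeir predeceased; the 1/24 allotted to Asgeir's branch passes to Asgeir's issue by representation.
The 1/24 is divided into 2 equal shares of 1/48 among Ylva, Sindre.
Ylva is living and takes 1/48.
Sindre is living and takes 1/48.
Ingeborg is living and takes 1/24.
Magnus is living and takes 1/24.
Trygve is living and takes 1/8.
Hakon predeceased; the 1/8 allotted to Hakon's branch passes to Hakon's issue by representation.
Tove's line is the sole branch at this level, so the full 1/8 passes to Tove's issue by representation.
The 1/8 is divided into 2 equal shares of 1/16 among Frida, Ragna.
Frida is living and takes 1/16.
Ragna is living and takes 1/16.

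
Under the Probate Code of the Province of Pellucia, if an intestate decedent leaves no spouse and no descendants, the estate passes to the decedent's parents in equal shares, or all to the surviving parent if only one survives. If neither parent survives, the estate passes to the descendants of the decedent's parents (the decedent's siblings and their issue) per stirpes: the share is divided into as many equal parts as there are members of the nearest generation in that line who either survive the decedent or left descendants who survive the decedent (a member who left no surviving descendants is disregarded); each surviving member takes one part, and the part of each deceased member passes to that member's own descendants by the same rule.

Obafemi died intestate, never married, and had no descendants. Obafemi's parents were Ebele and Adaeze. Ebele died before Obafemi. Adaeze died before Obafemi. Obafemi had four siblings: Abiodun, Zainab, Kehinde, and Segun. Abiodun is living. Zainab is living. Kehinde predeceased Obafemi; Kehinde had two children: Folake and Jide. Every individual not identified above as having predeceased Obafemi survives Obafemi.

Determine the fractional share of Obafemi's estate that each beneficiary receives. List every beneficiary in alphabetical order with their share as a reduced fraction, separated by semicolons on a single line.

Abiodun 1/4; Folake 1/8; Jide 1/8; Segun 1/4; Zainab 1/4

Neither parent survives and there are no descendants, so the estate passes to Obafemi's siblings and their issue per stirpes.
The estate is divided into 4 equal shares of 1/4 among Abiodun, Zainab, Kehinde, Segun.
Abiodun is living and takes 1/4.
Zainab is living and takes 1/4.
Kehinde predeceased; the 1/4 allotted to Kehinde's branch passes to Kehinde's issue by representation.
The 1/4 is divided into 2 equal shares of 1/8 among Folake, Jide.
Folake is living and takes 1/8.
Jide is living and takes 1/8.
Segun is living and takes 1/4.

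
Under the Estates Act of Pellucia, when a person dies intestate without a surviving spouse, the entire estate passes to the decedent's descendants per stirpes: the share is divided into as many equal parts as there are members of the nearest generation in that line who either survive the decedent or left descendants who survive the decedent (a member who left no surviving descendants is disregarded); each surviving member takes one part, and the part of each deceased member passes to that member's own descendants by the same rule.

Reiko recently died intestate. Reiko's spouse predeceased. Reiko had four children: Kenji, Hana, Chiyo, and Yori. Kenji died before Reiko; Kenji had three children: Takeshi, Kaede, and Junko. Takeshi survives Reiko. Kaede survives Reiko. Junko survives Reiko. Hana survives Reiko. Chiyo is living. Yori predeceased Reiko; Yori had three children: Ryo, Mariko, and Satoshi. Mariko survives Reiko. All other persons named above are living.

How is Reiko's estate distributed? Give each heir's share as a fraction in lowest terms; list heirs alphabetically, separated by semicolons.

There is no surviving spouse, so the entire estate passes to Reiko's descendants per stirpes.
The estate is divided into 4 equal shares of 1/4 among Kenji, Hana, Chiyo, Yori.
Kenji predeceased; the 1/4 allotted to Kenji's branch passes to Kenji's issue by representation.
The 1/4 is divided into 3 equal shares of 1/12 among Takeshi, Kaede, Junko.
Takeshi is living and takes 1/12.
Kaede is living and takes 1/12.
Junko is living and takes 1/12.
Hana is living and takes 1/4.
Chiyo is living and takes 1/4.
Yori predeceased; the 1/4 allotted to Yori's branch passes to Yori's issue by representation.
The 1/4 is divided into 3 equal shares of 1/12 among Ryo, Mariko, Satoshi.
Ryo is living and takes 1/12.
Mariko is living and takes 1/12.
Satoshi is living and takes 1/12.

Chiyo 1/4; Hana 1/4; Junko 1/12; Kaede 1/12; Mariko 1/12; Ryo 1/12; Satoshi 1/12; Takeshi 1/12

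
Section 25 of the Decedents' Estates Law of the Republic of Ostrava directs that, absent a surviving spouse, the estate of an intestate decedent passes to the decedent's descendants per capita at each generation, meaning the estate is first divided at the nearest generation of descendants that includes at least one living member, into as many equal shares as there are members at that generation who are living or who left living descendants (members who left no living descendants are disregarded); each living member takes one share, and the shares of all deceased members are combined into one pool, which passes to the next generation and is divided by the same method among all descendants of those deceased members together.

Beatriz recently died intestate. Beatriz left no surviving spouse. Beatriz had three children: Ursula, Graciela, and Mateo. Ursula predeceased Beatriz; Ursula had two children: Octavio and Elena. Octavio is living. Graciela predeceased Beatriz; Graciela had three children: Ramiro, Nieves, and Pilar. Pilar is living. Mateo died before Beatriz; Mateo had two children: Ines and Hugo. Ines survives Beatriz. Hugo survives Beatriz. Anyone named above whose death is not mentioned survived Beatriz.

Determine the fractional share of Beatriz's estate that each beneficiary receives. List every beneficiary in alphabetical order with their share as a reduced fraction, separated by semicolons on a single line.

Elena 1/7; Hugo 1/7; Ines 1/7; Nieves 1/7; Octavio 1/7; Pilar 1/7; Ramiro 1/7

There is no surviving spouse, so the entire estate passes to Beatriz's descendants per capita at each generation.
No one at generation 1 (Ursula, Graciela, Mateo) is living; moving to the next generation.
At generation 2 (Octavio, Elena, Ramiro, Nieves, Pilar, Ines, Hugo) there are 7 shares of (1)/7 = 1/7 each.
Living: Octavio, Elena, Ramiro, Nieves, Pilar, Ines, and Hugo — each takes 1/7.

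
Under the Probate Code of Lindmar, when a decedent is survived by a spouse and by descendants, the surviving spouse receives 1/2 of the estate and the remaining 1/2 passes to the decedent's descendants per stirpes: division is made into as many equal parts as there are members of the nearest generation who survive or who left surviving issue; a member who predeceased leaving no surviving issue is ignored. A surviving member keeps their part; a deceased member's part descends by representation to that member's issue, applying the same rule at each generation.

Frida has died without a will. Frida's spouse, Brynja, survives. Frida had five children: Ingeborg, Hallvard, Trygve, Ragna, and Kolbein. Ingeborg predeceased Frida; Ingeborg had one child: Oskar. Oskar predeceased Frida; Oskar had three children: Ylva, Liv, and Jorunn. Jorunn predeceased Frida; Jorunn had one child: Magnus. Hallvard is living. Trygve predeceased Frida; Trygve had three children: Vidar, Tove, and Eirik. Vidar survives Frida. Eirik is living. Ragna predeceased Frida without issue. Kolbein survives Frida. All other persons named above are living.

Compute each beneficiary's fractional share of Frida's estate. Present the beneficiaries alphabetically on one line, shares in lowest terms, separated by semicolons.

Brynja, as surviving spouse, takes 1/2.
The remaining 1/2 passes to Frida's descendants per stirpes.
Ragna left no surviving issue, so that branch lapses and is disregarded.
The 1/2 is divided into 4 equal shares of 1/8 among Ingeborg, Hallvard, Trygve, Kolbein.
Ingeborg predeceased; the 1/8 allotted to Ingeborg's branch passes to Ingeborg's issue by representation.
Oskar's line is the sole branch at this level, so the full 1/8 passes to Oskar's issue by representation.
The 1/8 is divided into 3 equal shares of 1/24 among Ylva, Liv, Jorunn.
Ylva is living and takes 1/24.
Liv is living and takes 1/24.
Jorunn predeceased; the 1/24 allotted to Jorunn's branch passes to Jorunn's issue by representation.
Magnus is the sole taker at this level and receives the full 1/24.
Hallvard is living and takes 1/8.
Trygve predeceased; the 1/8 allotted to Trygve's branch passes to Trygve's issue by representation.
The 1/8 is divided into 3 equal shares of 1/24 among Vidar, Tove, Eirik.
Vidar is living and takes 1/24.
Tove is living and takes 1/24.
Eirik is living and takes 1/24.
Kolbein is living and takes 1/8.

Brynja 1/2; Eirik 1/24; Hallvard 1/8; Kolbein 1/8; Liv 1/24; Magnus 1/24; Tove 1/24; Vidar 1/24; Ylva 1/24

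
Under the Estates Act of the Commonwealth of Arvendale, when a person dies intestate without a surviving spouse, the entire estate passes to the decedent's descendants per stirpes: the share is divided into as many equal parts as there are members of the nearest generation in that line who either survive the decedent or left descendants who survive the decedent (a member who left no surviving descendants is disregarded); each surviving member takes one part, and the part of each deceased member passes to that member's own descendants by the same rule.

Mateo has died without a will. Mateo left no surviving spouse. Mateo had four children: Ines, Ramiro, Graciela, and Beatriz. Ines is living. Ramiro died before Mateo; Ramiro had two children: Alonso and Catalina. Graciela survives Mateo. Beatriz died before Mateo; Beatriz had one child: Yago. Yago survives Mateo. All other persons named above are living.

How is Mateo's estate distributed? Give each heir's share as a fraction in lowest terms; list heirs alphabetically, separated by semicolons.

Alonso 1/8; Catalina 1/8; Graciela 1/4; Ines 1/4; Yago 1/4

There is no surviving spouse, so the entire estate passes to Mateo's descendants per stirpes.
The estate is divided into 4 equal shares of 1/4 among Ines, Ramiro, Graciela, Beatriz.
Ines is living and takes 1/4.
Ramiro predeceased; the 1/4 allotted to Ramiro's branch passes to Ramiro's issue by representation.
The 1/4 is divided into 2 equal shares of 1/8 among Alonso, Catalina.
Alonso is living and takes 1/8.
Catalina is living and takes 1/8.
Graciela is living and takes 1/4.
Beatriz predeceased; the 1/4 allotted to Beatriz's branch passes to Beatriz's issue by representation.
Yago is the sole taker at this level and receives the full 1/4.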